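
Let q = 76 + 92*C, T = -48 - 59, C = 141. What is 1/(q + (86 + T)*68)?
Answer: 1/11620 ≈ 8.6059e-5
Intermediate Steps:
T = -107
q = 13048 (q = 76 + 92*141 = 76 + 12972 = 13048)
1/(q + (86 + T)*68) = 1/(13048 + (86 - 107)*68) = 1/(13048 - 21*68) = 1/(13048 - 1428) = 1/11620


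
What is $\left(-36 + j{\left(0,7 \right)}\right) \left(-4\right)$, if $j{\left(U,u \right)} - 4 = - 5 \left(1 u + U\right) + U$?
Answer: $268$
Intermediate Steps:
$j{\left(U,u \right)} = 4 - 5 u - 4 U$ ($j{\left(U,u \right)} = 4 + \left(- 5 \left(1 u + U\right) + U\right) = 4 + \left(- 5 \left(u + U\right) + U\right) = 4 + \left(- 5 \left(U + u\right) + U\right) = 4 - \left(4 U + 5 u\right) = 4 - 5 u - 4 U$)
$\left(-36 + j{\left(0,7 \right)}\right) \left(-4\right) = \left(-36 - 31\right) \left(-4\right) = \left(-67\right) \left(-4\right) = 268$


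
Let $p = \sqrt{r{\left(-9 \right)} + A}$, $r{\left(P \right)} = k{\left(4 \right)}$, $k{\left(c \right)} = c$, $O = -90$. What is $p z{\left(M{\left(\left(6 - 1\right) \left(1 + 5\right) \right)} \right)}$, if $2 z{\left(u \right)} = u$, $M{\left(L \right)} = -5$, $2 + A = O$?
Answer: $- 5 i \sqrt{22} \approx - 23.452 i$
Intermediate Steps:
$r{\left(P \right)} = 4$
$A = -92$ ($A = -2 - 90 = -92$)
$z{\left(u \right)} = \frac{u}{2}$
$p = 2 i \sqrt{22}$ ($p = \sqrt{4 - 92} = \sqrt{-88} = 2 i \sqrt{22} \approx 9.3808 i$)
$p z{\left(M{\left(\left(6 - 1\right) \left(1 + 5\right) \right)} \right)} = 2 i \sqrt{22} \cdot \frac{1}{2} \left(-5\right) = 2 i \sqrt{22} \left(- \frac{5}{2}\right) = - 5 i \sqrt{22}$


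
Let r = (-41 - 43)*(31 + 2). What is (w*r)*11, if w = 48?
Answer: -1463616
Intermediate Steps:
r = -2772 (r = -84*33 = -2772)
(w*r)*11 = (48*(-2772))*11 = -133056*11 = -1463616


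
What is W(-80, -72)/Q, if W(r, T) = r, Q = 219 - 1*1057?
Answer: 40/419 ≈ 0.095465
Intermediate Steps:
Q = -838 (Q = 219 - 1057 = -838)
W(-80, -72)/Q = -80/(-838) = -80*(-1/838) = 40/419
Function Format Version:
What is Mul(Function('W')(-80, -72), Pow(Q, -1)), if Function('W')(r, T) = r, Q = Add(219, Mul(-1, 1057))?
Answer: Rational(40, 419) ≈ 0.095465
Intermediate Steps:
Q = -838 (Q = Add(219, -1057) = -838)
Mul(Function('W')(-80, -72), Pow(Q, -1)) = Mul(-80, Pow(-838, -1)) = Mul(-80, Rational(-1, 838)) = Rational(40, 419)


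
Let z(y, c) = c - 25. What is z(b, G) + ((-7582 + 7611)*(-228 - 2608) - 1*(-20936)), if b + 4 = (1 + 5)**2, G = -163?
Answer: -61496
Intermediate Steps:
b = 32 (b = -4 + (1 + 5)**2 = -4 + 6**2 = -4 + 36 = 32)
z(y, c) = -25 + c
z(b, G) + ((-7582 + 7611)*(-228 - 2608) - 1*(-20936)) = (-25 - 163) + ((-7582 + 7611)*(-228 - 2608) - 1*(-20936)) = -188 + (29*(-2836) + 20936) = -188 + (-82244 + 20936) = -188 - 61308 = -61496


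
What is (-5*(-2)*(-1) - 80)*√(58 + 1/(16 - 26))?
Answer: -9*√5790 ≈ -684.83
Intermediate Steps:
(-5*(-2)*(-1) - 80)*√(58 + 1/(16 - 26)) = (10*(-1) - 80)*√(58 + 1/(-10)) = (-10 - 80)*√(58 - ⅒) = -9*√5790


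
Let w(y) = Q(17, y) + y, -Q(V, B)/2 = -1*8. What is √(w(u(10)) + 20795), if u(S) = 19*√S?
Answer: √(20811 + 19*√10) ≈ 144.47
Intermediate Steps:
Q(V, B) = 16 (Q(V, B) = -(-2)*8 = -2*(-8) = 16)
w(y) = 16 + y
√(w(u(10)) + 20795) = √((16 + 19*√10) + 20795) = √(20811 + 19*√10)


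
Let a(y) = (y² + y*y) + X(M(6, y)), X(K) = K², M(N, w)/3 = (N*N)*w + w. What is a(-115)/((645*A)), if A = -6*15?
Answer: -6518867/2322 ≈ -2807.4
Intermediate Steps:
A = -90
M(N, w) = 3*w + 3*w*N² (M(N, w) = 3*((N*N)*w + w) = 3*(N²*w + w) = 3*(w*N² + w) = 3*(w + w*N²) = 3*w + 3*w*N²)
a(y) = 12323*y² (a(y) = (y² + y*y) + (3*y*(1 + 6²))² = (y² + y²) + (3*y*(1 + 36))² = 2*y² + (3*y*37)² = 2*y² + (111*y)² = 2*y² + 12321*y² = 12323*y²)
a(-115)/((645*A)) = (12323*(-115)²)/((645*(-90))) = (12323*13225)/(-58050) = 162971675*(-1/58050) = -6518867/2322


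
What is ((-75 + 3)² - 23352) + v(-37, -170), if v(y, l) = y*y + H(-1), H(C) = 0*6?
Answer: -16799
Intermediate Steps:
H(C) = 0
v(y, l) = y² (v(y, l) = y*y + 0 = y² + 0 = y²)
((-75 + 3)² - 23352) + v(-37, -170) = ((-75 + 3)² - 23352) + (-37)² = ((-72)² - 23352) + 1369 = (5184 - 23352) + 1369 = -18168 + 1369 = -16799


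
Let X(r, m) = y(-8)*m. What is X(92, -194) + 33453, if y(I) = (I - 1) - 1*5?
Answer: 36169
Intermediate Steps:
y(I) = -6 + I (y(I) = (-1 + I) - 5 = -6 + I)
X(r, m) = -14*m (X(r, m) = (-6 - 8)*m = -14*m)
X(92, -194) + 33453 = -14*(-194) + 33453 = 2716 + 33453 = 36169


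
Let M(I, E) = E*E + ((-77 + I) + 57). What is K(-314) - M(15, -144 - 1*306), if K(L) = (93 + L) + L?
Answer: -203030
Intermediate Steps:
M(I, E) = -20 + I + E² (M(I, E) = E² + (-20 + I) = -20 + I + E²)
K(L) = 93 + 2*L
K(-314) - M(15, -144 - 1*306) = (93 + 2*(-314)) - (-20 + 15 + (-144 - 1*306)²) = (93 - 628) - (-20 + 15 + (-144 - 306)²) = -535 - (-20 + 15 + (-450)²) = -535 - (-20 + 15 + 202500) = -535 - 1*202495 = -535 - 202495 = -203030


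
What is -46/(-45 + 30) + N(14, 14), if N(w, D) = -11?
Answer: -119/15 ≈ -7.9333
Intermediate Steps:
-46/(-45 + 30) + N(14, 14) = -46/(-45 + 30) - 11 = -46/(-15) - 11 = -46*(-1/15) - 11 = 46/15 - 11 = -119/15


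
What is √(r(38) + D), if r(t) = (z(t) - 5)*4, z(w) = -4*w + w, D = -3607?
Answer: I*√4083 ≈ 63.898*I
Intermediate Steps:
z(w) = -3*w
r(t) = -20 - 12*t (r(t) = (-3*t - 5)*4 = (-5 - 3*t)*4 = -20 - 12*t)
√(r(38) + D) = √((-20 - 12*38) - 3607) = √((-20 - 456) - 3607) = √(-476 - 3607) = √(-4083) = I*√4083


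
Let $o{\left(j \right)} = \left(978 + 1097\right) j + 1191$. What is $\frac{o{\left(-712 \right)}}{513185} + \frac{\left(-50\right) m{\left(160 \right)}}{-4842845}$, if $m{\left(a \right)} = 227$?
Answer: $- \frac{1428645344971}{497055082265} \approx -2.8742$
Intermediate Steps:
$o{\left(j \right)} = 1191 + 2075 j$ ($o{\left(j \right)} = 2075 j + 1191 = 1191 + 2075 j$)
$\frac{o{\left(-712 \right)}}{513185} + \frac{\left(-50\right) m{\left(160 \right)}}{-4842845} = \frac{1191 + 2075 \left(-712\right)}{513185} + \frac{\left(-50\right) 227}{-4842845} = \left(1191 - 1477400\right) \frac{1}{513185} - - \frac{2270}{968569} = \left(-1476209\right) \frac{1}{513185} + \frac{2270}{968569} = - \frac{1476209}{513185} + \frac{2270}{968569} = - \frac{1428645344971}{497055082265}$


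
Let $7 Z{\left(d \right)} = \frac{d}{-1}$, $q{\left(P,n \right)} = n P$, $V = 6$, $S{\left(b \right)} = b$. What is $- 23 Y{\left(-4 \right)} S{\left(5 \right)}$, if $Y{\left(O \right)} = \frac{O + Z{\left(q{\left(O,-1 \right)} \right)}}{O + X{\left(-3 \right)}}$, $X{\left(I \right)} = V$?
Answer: $\frac{1840}{7} \approx 262.86$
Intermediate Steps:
$X{\left(I \right)} = 6$
$q{\left(P,n \right)} = P n$
$Z{\left(d \right)} = - \frac{d}{7}$ ($Z{\left(d \right)} = \frac{d \frac{1}{-1}}{7} = \frac{d \left(-1\right)}{7} = \frac{\left(-1\right) d}{7} = - \frac{d}{7}$)
$Y{\left(O \right)} = \frac{8 O}{7 \left(6 + O\right)}$ ($Y{\left(O \right)} = \frac{O - \frac{O \left(-1\right)}{7}}{O + 6} = \frac{O - \frac{\left(-1\right) O}{7}}{6 + O} = \frac{O + \frac{O}{7}}{6 + O} = \frac{\frac{8}{7} O}{6 + O} = \frac{8 O}{7 \left(6 + O\right)}$)
$- 23 Y{\left(-4 \right)} S{\left(5 \right)} = - 23 \cdot \frac{8}{7} \left(-4\right) \frac{1}{6 - 4} \cdot 5 = - 23 \cdot \frac{8}{7} \left(-4\right) \frac{1}{2} \cdot 5 = \left(-23\right) \left(- \frac{16}{7}\right) 5 = \frac{368}{7} \cdot 5 = \frac{1840}{7}$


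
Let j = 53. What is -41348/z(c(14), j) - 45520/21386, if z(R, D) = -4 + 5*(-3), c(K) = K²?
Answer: 441701724/203167 ≈ 2174.1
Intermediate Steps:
z(R, D) = -19 (z(R, D) = -4 - 15 = -19)
-41348/z(c(14), j) - 45520/21386 = -41348/(-19) - 45520/21386 = -41348*(-1/19) - 45520*1/21386 = 41348/19 - 22760/10693 = 441701724/203167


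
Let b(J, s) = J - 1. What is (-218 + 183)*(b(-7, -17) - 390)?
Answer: 13930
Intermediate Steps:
b(J, s) = -1 + J
(-218 + 183)*(b(-7, -17) - 390) = (-218 + 183)*((-1 - 7) - 390) = -35*(-8 - 390) = -35*(-398) = 13930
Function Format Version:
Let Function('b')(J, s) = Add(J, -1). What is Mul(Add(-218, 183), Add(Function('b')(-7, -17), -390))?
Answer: 13930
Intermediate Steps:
Function('b')(J, s) = Add(-1, J)
Mul(Add(-218, 183), Add(Function('b')(-7, -17), -390)) = Mul(Add(-218, 183), Add(Add(-1, -7), -390)) = Mul(-35, Add(-8, -390)) = Mul(-35, -398) = 13930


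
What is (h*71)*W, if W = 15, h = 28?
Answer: 29820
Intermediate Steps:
(h*71)*W = (28*71)*15 = 1988*15 = 29820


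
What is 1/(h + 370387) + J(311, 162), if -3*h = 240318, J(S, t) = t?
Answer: 47025523/290281 ≈ 162.00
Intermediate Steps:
h = -80106 (h = -1/3*240318 = -80106)
1/(h + 370387) + J(311, 162) = 1/(-80106 + 370387) + 162 = 1/290281 + 162 = 47025523/290281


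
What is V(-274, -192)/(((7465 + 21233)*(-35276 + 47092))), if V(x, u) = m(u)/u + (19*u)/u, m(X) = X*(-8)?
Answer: 11/339095568 ≈ 3.2439e-8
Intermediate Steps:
m(X) = -8*X
V(x, u) = 11 (V(x, u) = (-8*u)/u + (19*u)/u = -8 + 19 = 11)
V(-274, -192)/(((7465 + 21233)*(-35276 + 47092))) = 11/(((7465 + 21233)*(-35276 + 47092))) = 11/((28698*11816)) = 11/339095568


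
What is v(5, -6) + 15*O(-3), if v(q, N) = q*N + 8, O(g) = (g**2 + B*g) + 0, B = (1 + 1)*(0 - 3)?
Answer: 383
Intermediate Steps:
B = -6 (B = 2*(-3) = -6)
O(g) = g**2 - 6*g (O(g) = (g**2 - 6*g) + 0 = g**2 - 6*g)
v(q, N) = 8 + N*q (v(q, N) = N*q + 8 = 8 + N*q)
v(5, -6) + 15*O(-3) = (8 - 6*5) + 15*(-3*(-6 - 3)) = (8 - 30) + 15*(-3*(-9)) = -22 + 15*27 = -22 + 405 = 383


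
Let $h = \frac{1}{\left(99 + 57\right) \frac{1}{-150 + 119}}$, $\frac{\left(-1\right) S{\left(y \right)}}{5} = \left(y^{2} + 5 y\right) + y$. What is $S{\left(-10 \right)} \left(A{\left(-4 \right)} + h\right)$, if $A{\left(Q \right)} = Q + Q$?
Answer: $\frac{63950}{39} \approx 1639.7$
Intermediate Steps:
$S{\left(y \right)} = - 30 y - 5 y^{2}$ ($S{\left(y \right)} = - 5 \left(\left(y^{2} + 5 y\right) + y\right) = - 5 \left(y^{2} + 6 y\right) = - 30 y - 5 y^{2}$)
$A{\left(Q \right)} = 2 Q$
$h = - \frac{31}{156}$ ($h = \frac{1}{156 \frac{1}{-31}} = \frac{1}{156 \left(- \frac{1}{31}\right)} = \frac{1}{- \frac{156}{31}} = - \frac{31}{156} \approx -0.19872$)
$S{\left(-10 \right)} \left(A{\left(-4 \right)} + h\right) = \left(-5\right) \left(-10\right) \left(6 - 10\right) \left(2 \left(-4\right) - \frac{31}{156}\right) = \left(-5\right) \left(-10\right) \left(-4\right) \left(-8 - \frac{31}{156}\right) = \left(-200\right) \left(- \frac{1279}{156}\right) = \frac{63950}{39}$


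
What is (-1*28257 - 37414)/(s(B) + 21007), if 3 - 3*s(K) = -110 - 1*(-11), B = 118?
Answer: -65671/21041 ≈ -3.1211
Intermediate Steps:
s(K) = 34 (s(K) = 1 - (-110 - 1*(-11))/3 = 1 - (-110 + 11)/3 = 1 - ⅓*(-99) = 1 + 33 = 34)
(-1*28257 - 37414)/(s(B) + 21007) = (-1*28257 - 37414)/(34 + 21007) = (-28257 - 37414)/21041 = -65671*1/21041 = -65671/21041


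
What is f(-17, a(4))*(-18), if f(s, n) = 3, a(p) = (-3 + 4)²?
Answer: -54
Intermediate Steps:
a(p) = 1 (a(p) = 1² = 1)
f(-17, a(4))*(-18) = 3*(-18) = -54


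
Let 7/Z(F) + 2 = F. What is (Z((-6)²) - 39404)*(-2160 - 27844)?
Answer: 20098614458/17 ≈ 1.1823e+9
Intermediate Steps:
Z(F) = 7/(-2 + F)
(Z((-6)²) - 39404)*(-2160 - 27844) = (7/(-2 + (-6)²) - 39404)*(-2160 - 27844) = (7/(-2 + 36) - 39404)*(-30004) = (7/34 - 39404)*(-30004) = -1339729/34*(-30004) = 20098614458/17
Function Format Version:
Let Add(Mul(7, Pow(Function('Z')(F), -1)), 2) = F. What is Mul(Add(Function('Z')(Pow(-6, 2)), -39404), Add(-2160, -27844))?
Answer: Rational(20098614458, 17) ≈ 1.1823e+9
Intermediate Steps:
Function('Z')(F) = Mul(7, Pow(Add(-2, F), -1))
Mul(Add(Function('Z')(Pow(-6, 2)), -39404), Add(-2160, -27844)) = Mul(Add(Mul(7, Pow(Add(-2, Pow(-6, 2)), -1)), -39404), Add(-2160, -27844)) = Mul(Add(Mul(7, Pow(Add(-2, 36), -1)), -39404), -30004) = Mul(Add(Mul(7, Pow(34, -1)), -39404), -30004) = Mul(Add(Mul(7, Rational(1, 34)), -39404), -30004) = Mul(Add(Rational(7, 34), -39404), -30004) = Mul(Rational(-1339729, 34), -30004) = Rational(20098614458, 17)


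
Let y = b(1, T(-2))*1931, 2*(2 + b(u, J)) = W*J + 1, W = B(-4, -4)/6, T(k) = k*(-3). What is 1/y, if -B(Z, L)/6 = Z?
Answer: 2/40551 ≈ 4.9321e-5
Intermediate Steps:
B(Z, L) = -6*Z
T(k) = -3*k
W = 4 (W = -6*(-4)/6 = 24*(⅙) = 4)
b(u, J) = -3/2 + 2*J (b(u, J) = -2 + (4*J + 1)/2 = -2 + (1 + 4*J)/2 = -2 + (½ + 2*J) = -3/2 + 2*J)
y = 40551/2 (y = (-3/2 + 2*(-3*(-2)))*1931 = (-3/2 + 2*6)*1931 = (-3/2 + 12)*1931 = (21/2)*1931 = 40551/2 ≈ 20276.)
1/y = 1/(40551/2) = 2/40551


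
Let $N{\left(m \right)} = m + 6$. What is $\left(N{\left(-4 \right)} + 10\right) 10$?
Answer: $120$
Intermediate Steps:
$N{\left(m \right)} = 6 + m$
$\left(N{\left(-4 \right)} + 10\right) 10 = \left(\left(6 - 4\right) + 10\right) 10 = \left(2 + 10\right) 10 = 12 \cdot 10 = 120$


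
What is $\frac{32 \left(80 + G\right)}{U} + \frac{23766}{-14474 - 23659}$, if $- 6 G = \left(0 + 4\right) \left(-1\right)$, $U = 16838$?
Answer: $- \frac{16763218}{35671303} \approx -0.46994$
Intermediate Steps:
$G = \frac{2}{3}$ ($G = - \frac{\left(0 + 4\right) \left(-1\right)}{6} = - \frac{4 \left(-1\right)}{6} = \left(- \frac{1}{6}\right) \left(-4\right) = \frac{2}{3} \approx 0.66667$)
$\frac{32 \left(80 + G\right)}{U} + \frac{23766}{-14474 - 23659} = \frac{32 \left(80 + \frac{2}{3}\right)}{16838} + \frac{23766}{-14474 - 23659} = 32 \cdot \frac{242}{3} \cdot \frac{1}{16838} + \frac{23766}{-38133} = \frac{7744}{3} \cdot \frac{1}{16838} + 23766 \left(- \frac{1}{38133}\right) = \frac{3872}{25257} - \frac{7922}{12711} = - \frac{16763218}{35671303}$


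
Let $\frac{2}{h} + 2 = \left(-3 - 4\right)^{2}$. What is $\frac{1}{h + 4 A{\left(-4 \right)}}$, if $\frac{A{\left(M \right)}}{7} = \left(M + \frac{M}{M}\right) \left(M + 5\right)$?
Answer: $- \frac{47}{3946} \approx -0.011911$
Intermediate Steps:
$A{\left(M \right)} = 7 \left(1 + M\right) \left(5 + M\right)$ ($A{\left(M \right)} = 7 \left(M + \frac{M}{M}\right) \left(M + 5\right) = 7 \left(M + 1\right) \left(5 + M\right) = 7 \left(1 + M\right) \left(5 + M\right)$)
$h = \frac{2}{47}$ ($h = \frac{2}{-2 + \left(-3 - 4\right)^{2}} = \frac{2}{-2 + \left(-7\right)^{2}} = \frac{2}{-2 + 49} = \frac{2}{47} \approx 0.042553$)
$\frac{1}{h + 4 A{\left(-4 \right)}} = \frac{1}{\frac{2}{47} + 4 \left(35 + 7 \left(-4\right)^{2} + 42 \left(-4\right)\right)} = \frac{1}{\frac{2}{47} + 4 \left(35 + 7 \cdot 16 - 168\right)} = \frac{1}{\frac{2}{47} + 4 \left(35 + 112 - 168\right)} = \frac{1}{\frac{2}{47} + 4 \left(-21\right)} = \frac{1}{\frac{2}{47} - 84} = \frac{1}{- \frac{3946}{47}} = - \frac{47}{3946}$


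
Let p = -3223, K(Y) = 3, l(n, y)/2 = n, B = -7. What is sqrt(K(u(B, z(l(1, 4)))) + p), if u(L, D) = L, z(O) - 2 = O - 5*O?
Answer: 2*I*sqrt(805) ≈ 56.745*I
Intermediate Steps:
l(n, y) = 2*n
z(O) = 2 - 4*O (z(O) = 2 + (O - 5*O) = 2 - 4*O)
sqrt(K(u(B, z(l(1, 4)))) + p) = sqrt(3 - 3223) = sqrt(-3220) = 2*I*sqrt(805)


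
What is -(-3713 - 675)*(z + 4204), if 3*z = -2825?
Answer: 42945356/3 ≈ 1.4315e+7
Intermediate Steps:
z = -2825/3 (z = (⅓)*(-2825) = -2825/3 ≈ -941.67)
-(-3713 - 675)*(z + 4204) = -(-3713 - 675)*(-2825/3 + 4204) = -(-4388)*9787/3 = -1*(-42945356/3) = 42945356/3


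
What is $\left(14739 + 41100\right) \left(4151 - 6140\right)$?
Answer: $-111063771$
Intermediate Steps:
$\left(14739 + 41100\right) \left(4151 - 6140\right) = 55839 \left(-1989\right) = -111063771$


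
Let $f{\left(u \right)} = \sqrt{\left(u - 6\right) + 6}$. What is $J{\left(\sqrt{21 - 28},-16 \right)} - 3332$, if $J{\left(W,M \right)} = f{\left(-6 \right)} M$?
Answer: $-3332 - 16 i \sqrt{6} \approx -3332.0 - 39.192 i$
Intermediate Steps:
$f{\left(u \right)} = \sqrt{u}$ ($f{\left(u \right)} = \sqrt{\left(u - 6\right) + 6} = \sqrt{\left(-6 + u\right) + 6} = \sqrt{u}$)
$J{\left(W,M \right)} = i M \sqrt{6}$ ($J{\left(W,M \right)} = \sqrt{-6} M = i \sqrt{6} M = i M \sqrt{6}$)
$J{\left(\sqrt{21 - 28},-16 \right)} - 3332 = i \left(-16\right) \sqrt{6} - 3332 = - 16 i \sqrt{6} - 3332 = -3332 - 16 i \sqrt{6}$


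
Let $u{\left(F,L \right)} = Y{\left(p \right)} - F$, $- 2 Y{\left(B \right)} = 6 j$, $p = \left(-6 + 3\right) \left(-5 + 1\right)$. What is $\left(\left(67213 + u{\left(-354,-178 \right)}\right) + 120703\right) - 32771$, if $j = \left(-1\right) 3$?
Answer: $155508$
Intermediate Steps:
$p = 12$ ($p = \left(-3\right) \left(-4\right) = 12$)
$j = -3$
$Y{\left(B \right)} = 9$ ($Y{\left(B \right)} = - \frac{6 \left(-3\right)}{2} = \left(- \frac{1}{2}\right) \left(-18\right) = 9$)
$u{\left(F,L \right)} = 9 - F$
$\left(\left(67213 + u{\left(-354,-178 \right)}\right) + 120703\right) - 32771 = \left(\left(67213 + \left(9 - -354\right)\right) + 120703\right) - 32771 = \left(\left(67213 + \left(9 + 354\right)\right) + 120703\right) - 32771 = \left(\left(67213 + 363\right) + 120703\right) - 32771 = \left(67576 + 120703\right) - 32771 = 188279 - 32771 = 155508$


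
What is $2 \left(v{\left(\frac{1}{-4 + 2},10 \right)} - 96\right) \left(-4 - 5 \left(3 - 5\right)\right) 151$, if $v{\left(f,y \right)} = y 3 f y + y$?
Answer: $-427632$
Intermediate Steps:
$v{\left(f,y \right)} = y + 3 f y^{2}$ ($v{\left(f,y \right)} = 3 y f y + y = 3 f y y + y = 3 f y^{2} + y = y + 3 f y^{2}$)
$2 \left(v{\left(\frac{1}{-4 + 2},10 \right)} - 96\right) \left(-4 - 5 \left(3 - 5\right)\right) 151 = 2 \left(10 \left(1 + 3 \frac{1}{-4 + 2} \cdot 10\right) - 96\right) \left(-4 - 5 \left(3 - 5\right)\right) 151 = 2 \left(10 \left(1 + 3 \frac{1}{-2} \cdot 10\right) - 96\right) \left(-4 - -10\right) 151 = 2 \left(10 \left(1 + 3 \left(- \frac{1}{2}\right) 10\right) - 96\right) \left(-4 + 10\right) 151 = 2 \left(10 \left(1 - 15\right) - 96\right) 6 \cdot 151 = 2 \left(10 \left(-14\right) - 96\right) 6 \cdot 151 = 2 \left(-140 - 96\right) 6 \cdot 151 = 2 \left(\left(-236\right) 6\right) 151 = 2 \left(-1416\right) 151 = \left(-2832\right) 151 = -427632$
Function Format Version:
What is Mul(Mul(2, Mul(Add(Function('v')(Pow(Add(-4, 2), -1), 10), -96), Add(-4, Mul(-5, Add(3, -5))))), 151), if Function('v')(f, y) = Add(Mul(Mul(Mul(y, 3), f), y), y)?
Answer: -427632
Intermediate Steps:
Function('v')(f, y) = Add(y, Mul(3, f, Pow(y, 2))) (Function('v')(f, y) = Add(Mul(Mul(Mul(3, y), f), y), y) = Add(Mul(Mul(3, f, y), y), y) = Add(Mul(3, f, Pow(y, 2)), y) = Add(y, Mul(3, f, Pow(y, 2))))
Mul(Mul(2, Mul(Add(Function('v')(Pow(Add(-4, 2), -1), 10), -96), Add(-4, Mul(-5, Add(3, -5))))), 151) = Mul(Mul(2, Mul(Add(Mul(10, Add(1, Mul(3, Pow(Add(-4, 2), -1), 10))), -96), Add(-4, Mul(-5, Add(3, -5))))), 151) = Mul(Mul(2, Mul(Add(Mul(10, Add(1, Mul(3, Pow(-2, -1), 10))), -96), Add(-4, Mul(-5, -2)))), 151) = Mul(Mul(2, Mul(Add(Mul(10, Add(1, Mul(3, Rational(-1, 2), 10))), -96), Add(-4, 10))), 151) = Mul(Mul(2, Mul(Add(Mul(10, Add(1, -15)), -96), 6)), 151) = Mul(Mul(2, Mul(Add(Mul(10, -14), -96), 6)), 151) = Mul(Mul(2, Mul(Add(-140, -96), 6)), 151) = Mul(Mul(2, Mul(-236, 6)), 151) = Mul(Mul(2, -1416), 151) = Mul(-2832, 151) = -427632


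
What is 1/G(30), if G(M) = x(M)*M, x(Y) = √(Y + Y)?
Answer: √15/900 ≈ 0.0043033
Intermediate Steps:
x(Y) = √2*√Y (x(Y) = √(2*Y) = √2*√Y)
G(M) = √2*M^(3/2) (G(M) = (√2*√M)*M = √2*M^(3/2))
1/G(30) = 1/(√2*30^(3/2)) = 1/(√2*(30*√30)) = 1/(60*√15) = √15/900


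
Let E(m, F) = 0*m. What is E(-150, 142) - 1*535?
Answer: -535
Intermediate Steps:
E(m, F) = 0
E(-150, 142) - 1*535 = 0 - 1*535 = 0 - 535 = -535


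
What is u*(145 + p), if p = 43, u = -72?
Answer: -13536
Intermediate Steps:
u*(145 + p) = -72*(145 + 43) = -72*188 = -13536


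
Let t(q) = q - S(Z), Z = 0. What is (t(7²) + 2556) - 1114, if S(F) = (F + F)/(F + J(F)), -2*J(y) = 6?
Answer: 1491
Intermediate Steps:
J(y) = -3 (J(y) = -½*6 = -3)
S(F) = 2*F/(-3 + F) (S(F) = (F + F)/(F - 3) = (2*F)/(-3 + F) = 2*F/(-3 + F))
t(q) = q (t(q) = q - 2*0/(-3 + 0) = q - 2*0/(-3) = q - 2*0*(-1)/3 = q - 1*0 = q + 0 = q)
(t(7²) + 2556) - 1114 = (7² + 2556) - 1114 = (49 + 2556) - 1114 = 2605 - 1114 = 1491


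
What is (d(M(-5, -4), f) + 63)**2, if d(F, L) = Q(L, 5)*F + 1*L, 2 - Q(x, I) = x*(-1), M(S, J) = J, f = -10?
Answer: 7225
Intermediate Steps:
Q(x, I) = 2 + x (Q(x, I) = 2 - x*(-1) = 2 - (-1)*x = 2 + x)
d(F, L) = L + F*(2 + L) (d(F, L) = (2 + L)*F + 1*L = F*(2 + L) + L = L + F*(2 + L))
(d(M(-5, -4), f) + 63)**2 = ((-10 - 4*(2 - 10)) + 63)**2 = ((-10 - 4*(-8)) + 63)**2 = ((-10 + 32) + 63)**2 = (22 + 63)**2 = 85**2 = 7225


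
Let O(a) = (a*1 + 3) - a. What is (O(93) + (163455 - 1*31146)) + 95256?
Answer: 227568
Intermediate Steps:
O(a) = 3 (O(a) = (a + 3) - a = (3 + a) - a = 3)
(O(93) + (163455 - 1*31146)) + 95256 = (3 + (163455 - 1*31146)) + 95256 = (3 + (163455 - 31146)) + 95256 = (3 + 132309) + 95256 = 132312 + 95256 = 227568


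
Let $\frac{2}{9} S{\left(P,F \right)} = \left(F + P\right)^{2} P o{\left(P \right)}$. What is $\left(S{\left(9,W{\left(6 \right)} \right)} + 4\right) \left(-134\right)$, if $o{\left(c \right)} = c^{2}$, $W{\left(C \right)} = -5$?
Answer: $-7033928$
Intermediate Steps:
$S{\left(P,F \right)} = \frac{9 P^{3} \left(F + P\right)^{2}}{2}$ ($S{\left(P,F \right)} = \frac{9 \left(F + P\right)^{2} P P^{2}}{2} = \frac{9 P \left(F + P\right)^{2} P^{2}}{2} = \frac{9 P^{3} \left(F + P\right)^{2}}{2}$)
$\left(S{\left(9,W{\left(6 \right)} \right)} + 4\right) \left(-134\right) = \left(\frac{9 \cdot 9^{3} \left(-5 + 9\right)^{2}}{2} + 4\right) \left(-134\right) = \left(\frac{9}{2} \cdot 729 \cdot 4^{2} + 4\right) \left(-134\right) = \left(\frac{9}{2} \cdot 729 \cdot 16 + 4\right) \left(-134\right) = \left(52488 + 4\right) \left(-134\right) = 52492 \left(-134\right) = -7033928$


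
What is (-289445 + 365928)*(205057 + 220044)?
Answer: 32512999783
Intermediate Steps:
(-289445 + 365928)*(205057 + 220044) = 76483*425101 = 32512999783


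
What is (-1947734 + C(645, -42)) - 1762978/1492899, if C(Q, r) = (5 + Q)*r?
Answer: -2948528046544/1492899 ≈ -1.9750e+6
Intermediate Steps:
C(Q, r) = r*(5 + Q)
(-1947734 + C(645, -42)) - 1762978/1492899 = (-1947734 - 42*(5 + 645)) - 1762978/1492899 = (-1947734 - 42*650) - 1762978*1/1492899 = (-1947734 - 27300) - 1762978/1492899 = -1975034 - 1762978/1492899 = -2948528046544/1492899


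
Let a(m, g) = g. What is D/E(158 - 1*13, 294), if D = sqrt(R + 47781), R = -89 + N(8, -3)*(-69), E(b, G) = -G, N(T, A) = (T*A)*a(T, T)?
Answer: -sqrt(15235)/147 ≈ -0.83966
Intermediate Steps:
N(T, A) = A*T**2 (N(T, A) = (T*A)*T = (A*T)*T = A*T**2)
R = 13159 (R = -89 - 3*8**2*(-69) = -89 - 3*64*(-69) = -89 - 192*(-69) = -89 + 13248 = 13159)
D = 2*sqrt(15235) (D = sqrt(13159 + 47781) = sqrt(60940) = 2*sqrt(15235) ≈ 246.86)
D/E(158 - 1*13, 294) = (2*sqrt(15235))/((-1*294)) = (2*sqrt(15235))/(-294) = (2*sqrt(15235))*(-1/294) = -sqrt(15235)/147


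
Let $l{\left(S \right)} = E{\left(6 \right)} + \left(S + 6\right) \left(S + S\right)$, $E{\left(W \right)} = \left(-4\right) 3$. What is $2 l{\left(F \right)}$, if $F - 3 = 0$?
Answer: $84$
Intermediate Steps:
$F = 3$ ($F = 3 + 0 = 3$)
$E{\left(W \right)} = -12$
$l{\left(S \right)} = -12 + 2 S \left(6 + S\right)$ ($l{\left(S \right)} = -12 + \left(S + 6\right) \left(S + S\right) = -12 + \left(6 + S\right) 2 S = -12 + 2 S \left(6 + S\right)$)
$2 l{\left(F \right)} = 2 \left(-12 + 2 \cdot 3^{2} + 12 \cdot 3\right) = 2 \left(-12 + 2 \cdot 9 + 36\right) = 2 \left(-12 + 18 + 36\right) = 2 \cdot 42 = 84$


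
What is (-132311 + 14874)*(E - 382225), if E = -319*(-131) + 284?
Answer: 39946430424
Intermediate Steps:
E = 42073 (E = 41789 + 284 = 42073)
(-132311 + 14874)*(E - 382225) = (-132311 + 14874)*(42073 - 382225) = -117437*(-340152) = 39946430424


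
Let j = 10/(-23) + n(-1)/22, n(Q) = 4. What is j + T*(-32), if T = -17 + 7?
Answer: 80896/253 ≈ 319.75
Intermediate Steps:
T = -10
j = -64/253 (j = 10/(-23) + 4/22 = 10*(-1/23) + 4*(1/22) = -10/23 + 2/11 = -64/253 ≈ -0.25296)
j + T*(-32) = -64/253 - 10*(-32) = -64/253 + 320 = 80896/253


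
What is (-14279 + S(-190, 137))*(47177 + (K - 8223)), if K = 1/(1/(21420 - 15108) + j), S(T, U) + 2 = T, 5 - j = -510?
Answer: -1832419808811406/3250681 ≈ -5.6370e+8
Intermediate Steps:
j = 515 (j = 5 - 1*(-510) = 5 + 510 = 515)
S(T, U) = -2 + T
K = 6312/3250681 (K = 1/(1/(21420 - 15108) + 515) = 1/(1/6312 + 515) = 1/(3250681/6312) = 6312/3250681 ≈ 0.0019417)
(-14279 + S(-190, 137))*(47177 + (K - 8223)) = (-14279 + (-2 - 190))*(47177 + (6312/3250681 - 8223)) = (-14279 - 192)*(47177 - 26730343551/3250681) = -14471*126627033986/3250681 = -1832419808811406/3250681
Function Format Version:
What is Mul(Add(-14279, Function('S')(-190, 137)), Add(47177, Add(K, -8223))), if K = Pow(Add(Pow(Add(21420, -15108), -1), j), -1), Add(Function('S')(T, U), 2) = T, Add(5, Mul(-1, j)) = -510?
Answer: Rational(-1832419808811406, 3250681) ≈ -5.6370e+8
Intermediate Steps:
j = 515 (j = Add(5, Mul(-1, -510)) = Add(5, 510) = 515)
Function('S')(T, U) = Add(-2, T)
K = Rational(6312, 3250681) (K = Pow(Add(Pow(Add(21420, -15108), -1), 515), -1) = Pow(Add(Pow(6312, -1), 515), -1) = Pow(Add(Rational(1, 6312), 515), -1) = Pow(Rational(3250681, 6312), -1) = Rational(6312, 3250681) ≈ 0.0019417)
Mul(Add(-14279, Function('S')(-190, 137)), Add(47177, Add(K, -8223))) = Mul(Add(-14279, Add(-2, -190)), Add(47177, Add(Rational(6312, 3250681), -8223))) = Mul(Add(-14279, -192), Add(47177, Rational(-26730343551, 3250681))) = Mul(-14471, Rational(126627033986, 3250681)) = Rational(-1832419808811406, 3250681)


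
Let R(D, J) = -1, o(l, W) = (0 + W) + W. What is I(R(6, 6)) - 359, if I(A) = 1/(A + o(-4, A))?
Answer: -1078/3 ≈ -359.33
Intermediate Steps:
o(l, W) = 2*W (o(l, W) = W + W = 2*W)
I(A) = 1/(3*A) (I(A) = 1/(A + 2*A) = 1/(3*A))
I(R(6, 6)) - 359 = (⅓)/(-1) - 359 = (⅓)*(-1) - 359 = -⅓ - 359 = -1078/3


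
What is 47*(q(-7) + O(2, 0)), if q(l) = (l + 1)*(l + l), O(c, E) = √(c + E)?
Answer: 3948 + 47*√2 ≈ 4014.5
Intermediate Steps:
O(c, E) = √(E + c)
q(l) = 2*l*(1 + l) (q(l) = (1 + l)*(2*l) = 2*l*(1 + l))
47*(q(-7) + O(2, 0)) = 47*(2*(-7)*(1 - 7) + √(0 + 2)) = 47*(2*(-7)*(-6) + √2) = 47*(84 + √2) = 3948 + 47*√2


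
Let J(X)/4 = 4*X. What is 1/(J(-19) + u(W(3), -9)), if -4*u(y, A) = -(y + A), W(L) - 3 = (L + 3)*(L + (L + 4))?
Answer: -2/581 ≈ -0.0034423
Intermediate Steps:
W(L) = 3 + (3 + L)*(4 + 2*L) (W(L) = 3 + (L + 3)*(L + (L + 4)) = 3 + (3 + L)*(L + (4 + L)) = 3 + (3 + L)*(4 + 2*L))
u(y, A) = A/4 + y/4 (u(y, A) = -(-1)*(y + A)/4 = -(-1)*(A + y)/4 = -(-A - y)/4 = A/4 + y/4)
J(X) = 16*X (J(X) = 4*(4*X) = 16*X)
1/(J(-19) + u(W(3), -9)) = 1/(16*(-19) + ((¼)*(-9) + (15 + 2*3² + 10*3)/4)) = 1/(-304 + (-9/4 + (15 + 2*9 + 30)/4)) = 1/(-304 + (-9/4 + (15 + 18 + 30)/4)) = 1/(-304 + (-9/4 + (¼)*63)) = 1/(-304 + (-9/4 + 63/4)) = 1/(-304 + 27/2) = 1/(-581/2) = -2/581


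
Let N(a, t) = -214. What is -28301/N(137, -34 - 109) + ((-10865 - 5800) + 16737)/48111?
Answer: 453868273/3431918 ≈ 132.25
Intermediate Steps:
-28301/N(137, -34 - 109) + ((-10865 - 5800) + 16737)/48111 = -28301/(-214) + ((-10865 - 5800) + 16737)/48111 = -28301*(-1/214) + (-16665 + 16737)*(1/48111) = 28301/214 + 72*(1/48111) = 28301/214 + 24/16037 = 453868273/3431918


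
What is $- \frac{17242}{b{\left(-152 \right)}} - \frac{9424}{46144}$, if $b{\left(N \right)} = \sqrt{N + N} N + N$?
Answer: $\frac{1401243}{8356390} - \frac{8621 i \sqrt{19}}{5795} \approx 0.16769 - 6.4846 i$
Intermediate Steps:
$b{\left(N \right)} = N + \sqrt{2} N^{\frac{3}{2}}$ ($b{\left(N \right)} = \sqrt{2 N} N + N = \sqrt{2} \sqrt{N} N + N = \sqrt{2} N^{\frac{3}{2}} + N = N + \sqrt{2} N^{\frac{3}{2}}$)
$- \frac{17242}{b{\left(-152 \right)}} - \frac{9424}{46144} = - \frac{17242}{-152 + \sqrt{2} \left(-152\right)^{\frac{3}{2}}} - \frac{9424}{46144} = - \frac{17242}{-152 + \sqrt{2} \left(- 304 i \sqrt{38}\right)} - \frac{589}{2884} = - \frac{17242}{-152 - 608 i \sqrt{19}} - \frac{589}{2884} = - \frac{589}{2884} - \frac{17242}{-152 - 608 i \sqrt{19}}$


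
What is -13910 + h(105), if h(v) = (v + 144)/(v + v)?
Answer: -973617/70 ≈ -13909.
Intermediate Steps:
h(v) = (144 + v)/(2*v) (h(v) = (144 + v)/((2*v)) = (144 + v)*(1/(2*v)) = (144 + v)/(2*v))
-13910 + h(105) = -13910 + (1/2)*(144 + 105)/105 = -13910 + (1/2)*(1/105)*249 = -13910 + 83/70 = -973617/70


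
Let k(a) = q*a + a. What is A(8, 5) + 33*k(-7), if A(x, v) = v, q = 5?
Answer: -1381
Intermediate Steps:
k(a) = 6*a (k(a) = 5*a + a = 6*a)
A(8, 5) + 33*k(-7) = 5 + 33*(6*(-7)) = 5 + 33*(-42) = 5 - 1386 = -1381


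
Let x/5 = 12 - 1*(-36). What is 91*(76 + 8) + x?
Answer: 7884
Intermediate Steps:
x = 240 (x = 5*(12 - 1*(-36)) = 5*(12 + 36) = 5*48 = 240)
91*(76 + 8) + x = 91*(76 + 8) + 240 = 91*84 + 240 = 7644 + 240 = 7884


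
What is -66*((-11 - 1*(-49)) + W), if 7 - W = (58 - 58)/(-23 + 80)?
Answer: -2970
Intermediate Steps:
W = 7 (W = 7 - (58 - 58)/(-23 + 80) = 7 - 0/57 = 7 - 1*0 = 7 + 0 = 7)
-66*((-11 - 1*(-49)) + W) = -66*((-11 - 1*(-49)) + 7) = -66*((-11 + 49) + 7) = -66*(38 + 7) = -66*45 = -2970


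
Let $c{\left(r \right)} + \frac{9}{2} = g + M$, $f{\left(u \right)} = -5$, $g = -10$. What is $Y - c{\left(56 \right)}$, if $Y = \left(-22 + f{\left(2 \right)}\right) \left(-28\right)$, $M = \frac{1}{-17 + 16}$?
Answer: $\frac{1543}{2} \approx 771.5$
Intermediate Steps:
$M = -1$ ($M = \frac{1}{-1} = -1$)
$c{\left(r \right)} = - \frac{31}{2}$ ($c{\left(r \right)} = - \frac{9}{2} - 11 = - \frac{31}{2}$)
$Y = 756$ ($Y = \left(-22 - 5\right) \left(-28\right) = \left(-27\right) \left(-28\right) = 756$)
$Y - c{\left(56 \right)} = 756 - - \frac{31}{2} = 756 + \frac{31}{2} = \frac{1543}{2}$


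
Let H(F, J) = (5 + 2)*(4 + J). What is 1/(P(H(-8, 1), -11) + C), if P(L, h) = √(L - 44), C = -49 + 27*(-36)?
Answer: -1021/1042450 - 3*I/1042450 ≈ -0.00097942 - 2.8778e-6*I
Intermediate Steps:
H(F, J) = 28 + 7*J (H(F, J) = 7*(4 + J) = 28 + 7*J)
C = -1021 (C = -49 - 972 = -1021)
P(L, h) = √(-44 + L)
1/(P(H(-8, 1), -11) + C) = 1/(√(-44 + (28 + 7*1)) - 1021) = 1/(√(-44 + (28 + 7)) - 1021) = 1/(√(-44 + 35) - 1021) = 1/(√(-9) - 1021) = 1/(3*I - 1021) = 1/(-1021 + 3*I) = (-1021 - 3*I)/1042450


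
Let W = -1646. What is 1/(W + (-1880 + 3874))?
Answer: 1/348 ≈ 0.0028736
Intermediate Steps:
1/(W + (-1880 + 3874)) = 1/(-1646 + (-1880 + 3874)) = 1/(-1646 + 1994) = 1/348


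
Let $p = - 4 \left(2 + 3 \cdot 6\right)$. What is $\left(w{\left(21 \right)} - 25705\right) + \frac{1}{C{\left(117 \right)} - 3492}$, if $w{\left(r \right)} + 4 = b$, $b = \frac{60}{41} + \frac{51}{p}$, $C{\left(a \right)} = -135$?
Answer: $- \frac{305838838777}{11896560} \approx -25708.0$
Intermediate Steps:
$p = -80$ ($p = - 4 \left(2 + 18\right) = \left(-4\right) 20 = -80$)
$b = \frac{2709}{3280}$ ($b = \frac{60}{41} + \frac{51}{-80} = 60 \cdot \frac{1}{41} + 51 \left(- \frac{1}{80}\right) = \frac{60}{41} - \frac{51}{80} = \frac{2709}{3280} \approx 0.82591$)
$w{\left(r \right)} = - \frac{10411}{3280}$ ($w{\left(r \right)} = -4 + \frac{2709}{3280} = - \frac{10411}{3280}$)
$\left(w{\left(21 \right)} - 25705\right) + \frac{1}{C{\left(117 \right)} - 3492} = \left(- \frac{10411}{3280} - 25705\right) + \frac{1}{-135 - 3492} = - \frac{84322811}{3280} + \frac{1}{-3627} = - \frac{84322811}{3280} - \frac{1}{3627} = - \frac{305838838777}{11896560}$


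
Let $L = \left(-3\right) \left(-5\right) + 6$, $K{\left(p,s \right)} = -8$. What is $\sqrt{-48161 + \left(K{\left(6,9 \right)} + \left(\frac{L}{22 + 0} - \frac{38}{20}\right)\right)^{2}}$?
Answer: $\frac{i \sqrt{145444961}}{55} \approx 219.27 i$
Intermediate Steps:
$L = 21$ ($L = 15 + 6 = 21$)
$\sqrt{-48161 + \left(K{\left(6,9 \right)} + \left(\frac{L}{22 + 0} - \frac{38}{20}\right)\right)^{2}} = \sqrt{-48161 + \left(-8 + \left(\frac{21}{22 + 0} - \frac{38}{20}\right)\right)^{2}} = \sqrt{-48161 + \left(-8 + \left(\frac{21}{22} - \frac{19}{10}\right)\right)^{2}} = \sqrt{-48161 + \left(-8 - \frac{52}{55}\right)^{2}} = \sqrt{-48161 + \left(- \frac{492}{55}\right)^{2}} = \sqrt{-48161 + \frac{242064}{3025}} = \sqrt{- \frac{145444961}{3025}} = \frac{i \sqrt{145444961}}{55}$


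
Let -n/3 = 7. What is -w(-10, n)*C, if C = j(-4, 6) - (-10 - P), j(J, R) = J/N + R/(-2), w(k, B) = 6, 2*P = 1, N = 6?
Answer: -41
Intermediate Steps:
n = -21 (n = -3*7 = -21)
P = ½ (P = (½)*1 = ½ ≈ 0.50000)
j(J, R) = -R/2 + J/6 (j(J, R) = J/6 + R/(-2) = J*(⅙) + R*(-½) = J/6 - R/2 = -R/2 + J/6)
C = 41/6 (C = (-½*6 + (⅙)*(-4)) - (-10 - 1*½) = (-3 - ⅔) - (-10 - ½) = -11/3 - 1*(-21/2) = -11/3 + 21/2 = 41/6 ≈ 6.8333)
-w(-10, n)*C = -6*41/6 = -1*41 = -41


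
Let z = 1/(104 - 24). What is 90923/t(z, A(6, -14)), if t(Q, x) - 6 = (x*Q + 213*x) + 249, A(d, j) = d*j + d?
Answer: -3636920/654399 ≈ -5.5576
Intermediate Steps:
A(d, j) = d + d*j
z = 1/80 ≈ 0.012500
t(Q, x) = 255 + 213*x + Q*x (t(Q, x) = 6 + ((x*Q + 213*x) + 249) = 6 + ((Q*x + 213*x) + 249) = 6 + ((213*x + Q*x) + 249) = 6 + (249 + 213*x + Q*x) = 255 + 213*x + Q*x)
90923/t(z, A(6, -14)) = 90923/(255 + 213*(6*(1 - 14)) + (6*(1 - 14))/80) = 90923/(255 + 213*(6*(-13)) + (6*(-13))/80) = 90923/(255 + 213*(-78) + (1/80)*(-78)) = 90923/(255 - 16614 - 39/40) = 90923/(-654399/40) = 90923*(-40/654399) = -3636920/654399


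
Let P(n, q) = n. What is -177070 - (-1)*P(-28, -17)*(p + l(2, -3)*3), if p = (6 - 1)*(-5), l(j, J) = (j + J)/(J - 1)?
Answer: -176391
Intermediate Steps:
l(j, J) = (J + j)/(-1 + J)
p = -25 (p = 5*(-5) = -25)
-177070 - (-1)*P(-28, -17)*(p + l(2, -3)*3) = -177070 - (-1)*(-28*(-25 + ((-3 + 2)/(-1 - 3))*3)) = -177070 - (-1)*(-28*(-25 + (-1/(-4))*3)) = -177070 - (-1)*(-28*(-25 - ¼*(-1)*3)) = -177070 - (-1)*(-28*(-25 + (¼)*3)) = -177070 - (-1)*(-28*(-25 + ¾)) = -177070 - (-1)*(-28*(-97/4)) = -177070 - (-1)*679 = -177070 - 1*(-679) = -177070 + 679 = -176391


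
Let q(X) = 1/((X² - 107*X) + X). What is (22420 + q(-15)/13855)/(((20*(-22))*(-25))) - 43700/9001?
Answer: -7013388637174499/2489812290075000 ≈ -2.8168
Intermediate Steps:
q(X) = 1/(X² - 106*X)
(22420 + q(-15)/13855)/(((20*(-22))*(-25))) - 43700/9001 = (22420 + (1/((-15)*(-106 - 15)))/13855)/(((20*(-22))*(-25))) - 43700/9001 = (22420 - 1/15/(-121)*(1/13855))/((-440*(-25))) - 43700*1/9001 = (22420 - 1/15*(-1/121)*(1/13855))/11000 - 43700/9001 = (22420 + (1/1815)*(1/13855))*(1/11000) - 43700/9001 = (22420 + 1/25146825)*(1/11000) - 43700/9001 = (563791816501/25146825)*(1/11000) - 43700/9001 = 563791816501/276615075000 - 43700/9001 = -7013388637174499/2489812290075000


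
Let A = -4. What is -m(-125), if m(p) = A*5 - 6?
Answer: 26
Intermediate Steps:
m(p) = -26 (m(p) = -4*5 - 6 = -20 - 6 = -26)
-m(-125) = -1*(-26) = 26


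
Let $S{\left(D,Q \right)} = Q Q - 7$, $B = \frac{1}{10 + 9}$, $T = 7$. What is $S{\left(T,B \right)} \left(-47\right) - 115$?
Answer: $\frac{77207}{361} \approx 213.87$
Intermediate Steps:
$B = \frac{1}{19} \approx 0.052632$
$S{\left(D,Q \right)} = -7 + Q^{2}$ ($S{\left(D,Q \right)} = Q^{2} - 7 = -7 + Q^{2}$)
$S{\left(T,B \right)} \left(-47\right) - 115 = \left(-7 + \left(\frac{1}{19}\right)^{2}\right) \left(-47\right) - 115 = \left(-7 + \frac{1}{361}\right) \left(-47\right) - 115 = \left(- \frac{2526}{361}\right) \left(-47\right) - 115 = \frac{118722}{361} - 115 = \frac{77207}{361}$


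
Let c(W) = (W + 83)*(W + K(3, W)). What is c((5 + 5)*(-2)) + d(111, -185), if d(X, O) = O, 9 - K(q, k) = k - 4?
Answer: 634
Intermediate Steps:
K(q, k) = 13 - k (K(q, k) = 9 - (k - 4) = 9 - (-4 + k) = 9 + (4 - k) = 13 - k)
c(W) = 1079 + 13*W (c(W) = (W + 83)*(W + (13 - W)) = (83 + W)*13 = 1079 + 13*W)
c((5 + 5)*(-2)) + d(111, -185) = (1079 + 13*((5 + 5)*(-2))) - 185 = (1079 + 13*(10*(-2))) - 185 = (1079 + 13*(-20)) - 185 = (1079 - 260) - 185 = 819 - 185 = 634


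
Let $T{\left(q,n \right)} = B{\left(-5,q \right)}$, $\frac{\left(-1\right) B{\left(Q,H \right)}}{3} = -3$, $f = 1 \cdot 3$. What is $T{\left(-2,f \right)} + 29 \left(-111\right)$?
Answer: $-3210$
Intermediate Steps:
$f = 3$
$B{\left(Q,H \right)} = 9$ ($B{\left(Q,H \right)} = \left(-3\right) \left(-3\right) = 9$)
$T{\left(q,n \right)} = 9$
$T{\left(-2,f \right)} + 29 \left(-111\right) = 9 + 29 \left(-111\right) = 9 - 3219 = -3210$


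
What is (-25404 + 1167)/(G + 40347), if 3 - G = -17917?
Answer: -24237/58267 ≈ -0.41596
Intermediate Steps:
G = 17920 (G = 3 - 1*(-17917) = 3 + 17917 = 17920)
(-25404 + 1167)/(G + 40347) = (-25404 + 1167)/(17920 + 40347) = -24237/58267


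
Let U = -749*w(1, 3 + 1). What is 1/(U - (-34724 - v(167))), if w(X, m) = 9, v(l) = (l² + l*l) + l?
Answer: 1/83928 ≈ 1.1915e-5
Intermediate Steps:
v(l) = l + 2*l² (v(l) = (l² + l²) + l = 2*l² + l = l + 2*l²)
U = -6741 (U = -749*9 = -6741)
1/(U - (-34724 - v(167))) = 1/(-6741 - (-34724 - 167*(1 + 2*167))) = 1/(-6741 - (-34724 - 167*(1 + 334))) = 1/(-6741 - (-34724 - 167*335)) = 1/(-6741 - (-34724 - 1*55945)) = 1/(-6741 - (-34724 - 55945)) = 1/(-6741 - 1*(-90669)) = 1/(-6741 + 90669) = 1/83928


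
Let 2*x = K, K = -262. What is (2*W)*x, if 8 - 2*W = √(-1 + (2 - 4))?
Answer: -1048 + 131*I*√3 ≈ -1048.0 + 226.9*I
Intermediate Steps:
W = 4 - I*√3/2 (W = 4 - √(-1 + (2 - 4))/2 = 4 - √(-1 - 2)/2 = 4 - I*√3/2 ≈ 4.0 - 0.86602*I)
x = -131 (x = (½)*(-262) = -131)
(2*W)*x = (2*(4 - I*√3/2))*(-131) = (8 - I*√3)*(-131) = -1048 + 131*I*√3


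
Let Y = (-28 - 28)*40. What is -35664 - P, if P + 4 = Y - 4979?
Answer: -28441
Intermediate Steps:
Y = -2240 (Y = -56*40 = -2240)
P = -7223 (P = -4 + (-2240 - 4979) = -4 - 7219 = -7223)
-35664 - P = -35664 - 1*(-7223) = -35664 + 7223 = -28441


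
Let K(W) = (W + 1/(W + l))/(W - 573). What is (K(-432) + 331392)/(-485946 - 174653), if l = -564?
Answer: -331717194433/661246387020 ≈ -0.50165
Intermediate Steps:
K(W) = (W + 1/(-564 + W))/(-573 + W) (K(W) = (W + 1/(W - 564))/(W - 573) = (W + 1/(-564 + W))/(-573 + W))
(K(-432) + 331392)/(-485946 - 174653) = ((1 + (-432)**2 - 564*(-432))/(323172 + (-432)**2 - 1137*(-432)) + 331392)/(-485946 - 174653) = ((1 + 186624 + 243648)/(323172 + 186624 + 491184) + 331392)/(-660599) = (430273/1000980 + 331392)*(-1/660599) = (331717194433/1000980)*(-1/660599) = -331717194433/661246387020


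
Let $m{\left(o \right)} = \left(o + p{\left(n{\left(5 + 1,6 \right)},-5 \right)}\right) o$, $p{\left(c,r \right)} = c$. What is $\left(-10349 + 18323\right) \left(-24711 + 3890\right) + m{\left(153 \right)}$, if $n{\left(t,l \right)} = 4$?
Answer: $-166002633$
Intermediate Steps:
$m{\left(o \right)} = o \left(4 + o\right)$ ($m{\left(o \right)} = \left(o + 4\right) o = \left(4 + o\right) o = o \left(4 + o\right)$)
$\left(-10349 + 18323\right) \left(-24711 + 3890\right) + m{\left(153 \right)} = \left(-10349 + 18323\right) \left(-24711 + 3890\right) + 153 \left(4 + 153\right) = 7974 \left(-20821\right) + 153 \cdot 157 = -166026654 + 24021 = -166002633$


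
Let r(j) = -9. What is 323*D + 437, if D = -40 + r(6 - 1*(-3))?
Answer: -15390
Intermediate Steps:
D = -49 (D = -40 - 9 = -49)
323*D + 437 = 323*(-49) + 437 = -15827 + 437 = -15390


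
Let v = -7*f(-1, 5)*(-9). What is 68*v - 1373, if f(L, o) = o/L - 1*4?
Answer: -39929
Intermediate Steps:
f(L, o) = -4 + o/L (f(L, o) = o/L - 4 = -4 + o/L)
v = -567 (v = -7*(-4 + 5/(-1))*(-9) = -7*(-4 + 5*(-1))*(-9) = -7*(-4 - 5)*(-9) = -7*(-9)*(-9) = 63*(-9) = -567)
68*v - 1373 = 68*(-567) - 1373 = -38556 - 1373 = -39929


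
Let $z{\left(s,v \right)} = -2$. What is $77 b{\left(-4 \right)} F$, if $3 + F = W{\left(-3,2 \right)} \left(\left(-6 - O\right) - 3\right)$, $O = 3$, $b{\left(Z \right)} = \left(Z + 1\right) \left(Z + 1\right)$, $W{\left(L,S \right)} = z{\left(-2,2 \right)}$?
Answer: $14553$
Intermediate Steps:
$W{\left(L,S \right)} = -2$
$b{\left(Z \right)} = \left(1 + Z\right)^{2}$ ($b{\left(Z \right)} = \left(1 + Z\right) \left(1 + Z\right) = \left(1 + Z\right)^{2}$)
$F = 21$ ($F = -3 - 2 \left(\left(-6 - 3\right) - 3\right) = -3 - 2 \left(-9 - 3\right) = -3 - -24 = -3 + 24 = 21$)
$77 b{\left(-4 \right)} F = 77 \left(1 - 4\right)^{2} \cdot 21 = 77 \left(-3\right)^{2} \cdot 21 = 77 \cdot 9 \cdot 21 = 693 \cdot 21 = 14553$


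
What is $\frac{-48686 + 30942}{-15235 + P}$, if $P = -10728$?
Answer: $\frac{17744}{25963} \approx 0.68343$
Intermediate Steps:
$\frac{-48686 + 30942}{-15235 + P} = \frac{-48686 + 30942}{-15235 - 10728} = - \frac{17744}{-25963} = \left(-17744\right) \left(- \frac{1}{25963}\right) = \frac{17744}{25963}$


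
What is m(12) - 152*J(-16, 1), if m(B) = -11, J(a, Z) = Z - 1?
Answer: -11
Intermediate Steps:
J(a, Z) = -1 + Z
m(12) - 152*J(-16, 1) = -11 - 152*(-1 + 1) = -11 - 152*0 = -11 + 0 = -11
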